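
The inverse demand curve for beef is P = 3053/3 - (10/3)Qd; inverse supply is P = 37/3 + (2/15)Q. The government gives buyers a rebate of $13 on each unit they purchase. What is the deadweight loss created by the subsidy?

Pre-subsidy: 3053/3 - (10/3)Q = 37/3 + (2/15)Q gives Q* = 290 and P* = 51.
With the rebate, buyers effectively pay Pb = Ps − 13, where Ps is the price sellers receive.
On the curves, Pb = 3053/3 - (10/3)Q and Ps = 37/3 + (2/15)Q; the wedge Ps − Pb = 13 gives 37/3 + (2/15)Q − (3053/3 - (10/3)Q) = 13, so Q' = 293.75.
Then Pb = 3053/3 − (10/3)·293.75 = 38.5 and Ps = 37/3 + (2/15)·293.75 = 51.5.
The subsidy expands output by 293.75 − 290 = 3.75 past the efficient level; on those units the gap between marginal cost and willingness to pay runs from 0 up to 13.
DWL = ½ × 13 × 3.75 = 24.375.

Deadweight loss = $24.375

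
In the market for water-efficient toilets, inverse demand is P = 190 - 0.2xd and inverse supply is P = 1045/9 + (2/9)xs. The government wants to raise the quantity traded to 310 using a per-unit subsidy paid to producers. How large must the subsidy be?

At x = 310, from the demand curve buyers pay Pb = 190 − 0.2·310 = 128; from the supply curve sellers need Ps = 1045/9 + (2/9)·310 = 185.
The subsidy must fill the gap: s = Ps − Pb = 185 − 128 = 57.

Required subsidy s = 57 per unit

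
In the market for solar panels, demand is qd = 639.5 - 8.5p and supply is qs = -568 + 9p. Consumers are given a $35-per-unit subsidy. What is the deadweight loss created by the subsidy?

Deadweight loss = $2677.5

Pre-subsidy: 639.5 - 8.5p = -568 + 9p gives p* = 69, q* = 53.
With the rebate, buyers effectively pay pb = ps − 35, where ps is the price sellers receive.
Demand in terms of ps becomes qd = 639.5 − 8.5(ps − 35) = 937 - 8.5ps. Setting this equal to supply: 937 - 8.5ps = -568 + 9ps, so ps = 86.
Buyers pay pb = 86 − 35 = 51; q' = -568 + 9·86 = 206.
The subsidy expands output by 206 − 53 = 153 past the efficient level; on those units the gap between marginal cost and willingness to pay runs from 0 up to 35.
DWL = ½ × 35 × 153 = 2677.5.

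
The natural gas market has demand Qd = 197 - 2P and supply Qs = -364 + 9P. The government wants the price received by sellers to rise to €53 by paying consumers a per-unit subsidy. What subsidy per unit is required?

Required subsidy s = €11 per unit

At a seller price of 53, quantity supplied is -364 + 9·53 = 113.
Buyers absorb 113 only when they pay Pb with 197 − 2·Pb = 113, i.e. Pb = 42.
s = Ps − Pb = 53 − 42 = 11.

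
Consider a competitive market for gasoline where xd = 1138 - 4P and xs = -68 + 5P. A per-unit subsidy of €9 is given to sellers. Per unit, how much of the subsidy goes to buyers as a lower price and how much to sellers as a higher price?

Pre-subsidy: 1138 - 4P = -68 + 5P gives P* = 134, x* = 602.
With the subsidy, sellers receive Ps = Pb + 9 for each unit, where Pb is the price buyers pay.
Supply in terms of Pb becomes xs = -68 + 5(Pb + 9) = -23 + 5Pb. Setting this equal to demand: 1138 - 4Pb = -23 + 5Pb, so Pb = 129.
Sellers receive Ps = 129 + 9 = 138; x' = 1138 − 4·129 = 622.
Buyers' price falls by P* − Pb = 134 − 129 = 5; sellers' price rises by Ps − P* = 138 − 134 = 4.

Buyers gain €5 per unit; sellers gain €4 per unit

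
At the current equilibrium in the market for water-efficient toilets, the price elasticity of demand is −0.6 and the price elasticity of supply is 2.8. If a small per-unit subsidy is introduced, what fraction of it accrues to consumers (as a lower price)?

Consumer share = 14/17

For a small subsidy around the equilibrium, the benefit split depends on the relative slopes, which at a point are proportional to the elasticities.
Buyer share = εs/(εs + |εd|) = 2.8/(2.8 + 0.6) = 14/17; seller share = |εd|/(εs + |εd|) = 3/17.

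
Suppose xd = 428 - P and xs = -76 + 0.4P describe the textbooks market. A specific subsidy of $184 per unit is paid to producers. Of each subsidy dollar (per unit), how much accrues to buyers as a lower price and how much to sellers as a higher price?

Pre-subsidy: 428 - P = -76 + 0.4P gives P* = 360, x* = 68.
With the subsidy, sellers receive Ps = Pb + 184 for each unit, where Pb is the price buyers pay.
Supply in terms of Pb becomes xs = -76 + 0.4(Pb + 184) = -2.4 + 0.4Pb. Setting this equal to demand: 428 - Pb = -2.4 + 0.4Pb, so Pb = 2152/7.
Sellers receive Ps = 2152/7 + 184 = 3440/7; x' = 428 − 1·(2152/7) = 844/7.
Buyers' price falls by P* − Pb = 360 − 2152/7 = 368/7; sellers' price rises by Ps − P* = 3440/7 − 360 = 920/7.

Buyers gain 368/7 per unit; sellers gain 920/7 per unit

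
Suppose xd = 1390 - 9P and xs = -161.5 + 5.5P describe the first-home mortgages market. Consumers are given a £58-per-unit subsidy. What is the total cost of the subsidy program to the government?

Pre-subsidy: 1390 - 9P = -161.5 + 5.5P gives P* = 107, x* = 427.
With the rebate, buyers effectively pay Pb = Ps − 58, where Ps is the price sellers receive.
Demand in terms of Ps becomes xd = 1390 − 9(Ps − 58) = 1912 - 9Ps. Setting this equal to supply: 1912 - 9Ps = -161.5 + 5.5Ps, so Ps = 143.
Buyers pay Pb = 143 − 58 = 85; x' = -161.5 + 5.5·143 = 625.
Government outlay = subsidy × quantity = 58 × 625 = 36250.

Government cost = £36250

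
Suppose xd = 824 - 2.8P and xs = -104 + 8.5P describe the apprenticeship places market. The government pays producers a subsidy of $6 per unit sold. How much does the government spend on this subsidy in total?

Pre-subsidy: 824 - 2.8P = -104 + 8.5P gives P* = 9280/113, x* = 67128/113.
With the subsidy, sellers receive Ps = Pb + 6 for each unit, where Pb is the price buyers pay.
Supply in terms of Pb becomes xs = -104 + 8.5(Pb + 6) = -53 + 8.5Pb. Setting this equal to demand: 824 - 2.8Pb = -53 + 8.5Pb, so Pb = 8770/113.
Sellers receive Ps = 8770/113 + 6 = 9448/113; x' = 824 − 2.8·(8770/113) = 68556/113.
Government outlay = subsidy × quantity = 6 × 68556/113 = 411336/113.

Government cost = 411336/113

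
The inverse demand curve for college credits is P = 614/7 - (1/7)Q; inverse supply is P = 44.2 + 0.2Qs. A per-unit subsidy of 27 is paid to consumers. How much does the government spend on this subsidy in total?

Government cost = 5553

Pre-subsidy: 614/7 - (1/7)Q = 44.2 + 0.2Q gives Q* = 1523/12 and P* = 835/12.
With the rebate, buyers effectively pay Pb = Ps − 27, where Ps is the price sellers receive.
On the curves, Pb = 614/7 - (1/7)Q and Ps = 44.2 + 0.2Q; the wedge Ps − Pb = 27 gives 44.2 + 0.2Q − (614/7 - (1/7)Q) = 27, so Q' = 617/3.
Then Pb = 614/7 − (1/7)·(617/3) = 175/3 and Ps = 44.2 + 0.2·(617/3) = 256/3.
Government outlay = subsidy × quantity = 27 × 617/3 = 5553.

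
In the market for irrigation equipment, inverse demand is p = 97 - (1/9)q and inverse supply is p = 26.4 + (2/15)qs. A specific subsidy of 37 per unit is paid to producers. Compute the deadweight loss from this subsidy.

Deadweight loss = 61605/22

Pre-subsidy: 97 - (1/9)q = 26.4 + (2/15)q gives q* = 3177/11 and p* = 714/11.
With the subsidy, sellers receive ps = pb + 37 for each unit, where pb is the price buyers pay.
On the curves, pb = 97 - (1/9)q and ps = 26.4 + (2/15)q; the wedge ps − pb = 37 gives 26.4 + (2/15)q − (97 - (1/9)q) = 37, so q' = 4842/11.
Then pb = 97 − (1/9)·(4842/11) = 529/11 and ps = 26.4 + (2/15)·(4842/11) = 936/11.
The subsidy expands output by 4842/11 − 3177/11 = 1665/11 past the efficient level; on those units the gap between marginal cost and willingness to pay runs from 0 up to 37.
DWL = ½ × 37 × 1665/11 = 61605/22.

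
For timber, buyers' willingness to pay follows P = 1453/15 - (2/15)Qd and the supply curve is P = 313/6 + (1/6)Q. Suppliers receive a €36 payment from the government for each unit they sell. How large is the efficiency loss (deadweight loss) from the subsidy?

Pre-subsidy: 1453/15 - (2/15)Q = 313/6 + (1/6)Q gives Q* = 149 and P* = 77.
With the subsidy, sellers receive Ps = Pb + 36 for each unit, where Pb is the price buyers pay.
On the curves, Pb = 1453/15 - (2/15)Q and Ps = 313/6 + (1/6)Q; the wedge Ps − Pb = 36 gives 313/6 + (1/6)Q − (1453/15 - (2/15)Q) = 36, so Q' = 269.
Then Pb = 1453/15 − (2/15)·269 = 61 and Ps = 313/6 + (1/6)·269 = 97.
The subsidy expands output by 269 − 149 = 120 past the efficient level; on those units the gap between marginal cost and willingness to pay runs from 0 up to 36.
DWL = ½ × 36 × 120 = 2160.

Deadweight loss = €2160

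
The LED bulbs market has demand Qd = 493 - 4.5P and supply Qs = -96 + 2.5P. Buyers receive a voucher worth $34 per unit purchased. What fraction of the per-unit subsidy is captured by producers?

Pre-subsidy: 493 - 4.5P = -96 + 2.5P gives P* = 589/7, Q* = 1601/14.
With the rebate, buyers effectively pay Pb = Ps − 34, where Ps is the price sellers receive.
Demand in terms of Ps becomes Qd = 493 − 4.5(Ps − 34) = 646 - 4.5Ps. Setting this equal to supply: 646 - 4.5Ps = -96 + 2.5Ps, so Ps = 106.
Buyers pay Pb = 106 − 34 = 72; Q' = -96 + 2.5·106 = 169.
Buyers' price falls by P* − Pb = 589/7 − 72 = 85/7; sellers' price rises by Ps − P* = 106 − 589/7 = 153/7.
So producers capture (153/7)/34 = 9/14 of each unit of subsidy.

Producer share = 9/14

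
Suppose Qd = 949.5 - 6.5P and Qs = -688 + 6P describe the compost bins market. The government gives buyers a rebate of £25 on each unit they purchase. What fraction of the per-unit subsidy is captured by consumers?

Pre-subsidy: 949.5 - 6.5P = -688 + 6P gives P* = 131, Q* = 98.
With the rebate, buyers effectively pay Pb = Ps − 25, where Ps is the price sellers receive.
Demand in terms of Ps becomes Qd = 949.5 − 6.5(Ps − 25) = 1112 - 6.5Ps. Setting this equal to supply: 1112 - 6.5Ps = -688 + 6Ps, so Ps = 144.
Buyers pay Pb = 144 − 25 = 119; Q' = -688 + 6·144 = 176.
Buyers' price falls by P* − Pb = 131 − 119 = 12; sellers' price rises by Ps − P* = 144 − 131 = 13.
So consumers capture 12/25 = 0.48 of each unit of subsidy.

Consumer share = 0.48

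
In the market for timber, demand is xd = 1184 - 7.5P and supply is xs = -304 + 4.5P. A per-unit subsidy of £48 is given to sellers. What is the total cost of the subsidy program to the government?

Pre-subsidy: 1184 - 7.5P = -304 + 4.5P gives P* = 124, x* = 254.
With the subsidy, sellers receive Ps = Pb + 48 for each unit, where Pb is the price buyers pay.
Supply in terms of Pb becomes xs = -304 + 4.5(Pb + 48) = -88 + 4.5Pb. Setting this equal to demand: 1184 - 7.5Pb = -88 + 4.5Pb, so Pb = 106.
Sellers receive Ps = 106 + 48 = 154; x' = 1184 − 7.5·106 = 389.
Government outlay = subsidy × quantity = 48 × 389 = 18672.

Government cost = £18672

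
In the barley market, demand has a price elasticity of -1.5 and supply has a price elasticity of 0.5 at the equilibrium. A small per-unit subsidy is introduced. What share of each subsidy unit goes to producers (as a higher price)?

Producer share = 0.75

For a small subsidy around the equilibrium, the benefit split depends on the relative slopes, which at a point are proportional to the elasticities.
Buyer share = εs/(εs + |εd|) = 0.5/(0.5 + 1.5) = 0.25; seller share = |εd|/(εs + |εd|) = 0.75.
So producers capture 0.75 of the subsidy.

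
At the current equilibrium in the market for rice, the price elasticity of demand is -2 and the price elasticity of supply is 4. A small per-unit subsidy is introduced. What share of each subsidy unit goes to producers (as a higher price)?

For a small subsidy around the equilibrium, the benefit split depends on the relative slopes, which at a point are proportional to the elasticities.
Buyer share = εs/(εs + |εd|) = 4/(4 + 2) = 2/3; seller share = |εd|/(εs + |εd|) = 1/3.
So producers capture 1/3 of the subsidy.

Producer share = 1/3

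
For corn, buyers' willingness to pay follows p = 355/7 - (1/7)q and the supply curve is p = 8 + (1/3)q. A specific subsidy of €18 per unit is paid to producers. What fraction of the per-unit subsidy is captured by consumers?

Consumer share = 0.3

Pre-subsidy: 355/7 - (1/7)q = 8 + (1/3)q gives q* = 89.7 and p* = 37.9.
With the subsidy, sellers receive ps = pb + 18 for each unit, where pb is the price buyers pay.
On the curves, pb = 355/7 - (1/7)q and ps = 8 + (1/3)q; the wedge ps − pb = 18 gives 8 + (1/3)q − (355/7 - (1/7)q) = 18, so q' = 127.5.
Then pb = 355/7 − (1/7)·127.5 = 32.5 and ps = 8 + (1/3)·127.5 = 50.5.
Buyers' price falls by p* − pb = 37.9 − 32.5 = 5.4; sellers' price rises by ps − p* = 50.5 − 37.9 = 12.6.
So consumers capture 5.4/18 = 0.3 of each unit of subsidy.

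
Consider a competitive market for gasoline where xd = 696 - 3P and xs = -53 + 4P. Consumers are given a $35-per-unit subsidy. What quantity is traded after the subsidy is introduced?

x' = 435

Pre-subsidy: 696 - 3P = -53 + 4P gives P* = 107, x* = 375.
With the rebate, buyers effectively pay Pb = Ps − 35, where Ps is the price sellers receive.
Demand in terms of Ps becomes xd = 696 − 3(Ps − 35) = 801 - 3Ps. Setting this equal to supply: 801 - 3Ps = -53 + 4Ps, so Ps = 122.
Buyers pay Pb = 122 − 35 = 87; x' = -53 + 4·122 = 435.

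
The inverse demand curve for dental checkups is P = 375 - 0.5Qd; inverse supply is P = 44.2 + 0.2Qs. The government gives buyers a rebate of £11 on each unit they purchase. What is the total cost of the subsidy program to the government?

Pre-subsidy: 375 - 0.5Q = 44.2 + 0.2Q gives Q* = 3308/7 and P* = 971/7.
With the rebate, buyers effectively pay Pb = Ps − 11, where Ps is the price sellers receive.
On the curves, Pb = 375 - 0.5Q and Ps = 44.2 + 0.2Q; the wedge Ps − Pb = 11 gives 44.2 + 0.2Q − (375 - 0.5Q) = 11, so Q' = 3418/7.
Then Pb = 375 − 0.5·(3418/7) = 916/7 and Ps = 44.2 + 0.2·(3418/7) = 993/7.
Government outlay = subsidy × quantity = 11 × 3418/7 = 37598/7.

Government cost = 37598/7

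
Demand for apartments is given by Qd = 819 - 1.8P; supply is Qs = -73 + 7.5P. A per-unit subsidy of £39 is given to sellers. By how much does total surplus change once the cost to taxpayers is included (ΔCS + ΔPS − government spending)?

Pre-subsidy: 819 - 1.8P = -73 + 7.5P gives P* = 8920/93, Q* = 20037/31.
With the subsidy, sellers receive Ps = Pb + 39 for each unit, where Pb is the price buyers pay.
Supply in terms of Pb becomes Qs = -73 + 7.5(Pb + 39) = 219.5 + 7.5Pb. Setting this equal to demand: 819 - 1.8Pb = 219.5 + 7.5Pb, so Pb = 5995/93.
Sellers receive Ps = 5995/93 + 39 = 9622/93; Q' = 819 − 1.8·(5995/93) = 21792/31.
ΔCS = ½(20037/31 + 21792/31)(8920/93 − 5995/93) = 40783275/1922; ΔPS = ½(20037/31 + 21792/31)(9622/93 − 8920/93) = 4893993/961.
Government spending = 39 × 21792/31 = 849888/31.
Net change = 40783275/1922 + 4893993/961 − 849888/31 = -68445/62. The loss equals the DWL triangle ½·39·1755/31.

Net change in total surplus = -68445/62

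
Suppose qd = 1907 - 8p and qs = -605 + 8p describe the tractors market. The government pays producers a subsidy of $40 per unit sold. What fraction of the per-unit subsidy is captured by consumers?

Consumer share = 0.5

Pre-subsidy: 1907 - 8p = -605 + 8p gives p* = 157, q* = 651.
With the subsidy, sellers receive ps = pb + 40 for each unit, where pb is the price buyers pay.
Supply in terms of pb becomes qs = -605 + 8(pb + 40) = -285 + 8pb. Setting this equal to demand: 1907 - 8pb = -285 + 8pb, so pb = 137.
Sellers receive ps = 137 + 40 = 177; q' = 1907 − 8·137 = 811.
Buyers' price falls by p* − pb = 157 − 137 = 20; sellers' price rises by ps − p* = 177 − 157 = 20.
So consumers capture 20/40 = 0.5 of each unit of subsidy.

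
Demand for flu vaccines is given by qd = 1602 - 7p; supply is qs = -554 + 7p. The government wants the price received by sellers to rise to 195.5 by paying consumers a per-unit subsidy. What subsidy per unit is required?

Required subsidy s = 83 per unit

At a seller price of 195.5, quantity supplied is -554 + 7·195.5 = 814.5.
Buyers absorb 814.5 only when they pay pb with 1602 − 7·pb = 814.5, i.e. pb = 112.5.
s = ps − pb = 195.5 − 112.5 = 83.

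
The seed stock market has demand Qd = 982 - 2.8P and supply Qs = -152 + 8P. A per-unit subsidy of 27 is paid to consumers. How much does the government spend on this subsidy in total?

Pre-subsidy: 982 - 2.8P = -152 + 8P gives P* = 105, Q* = 688.
With the rebate, buyers effectively pay Pb = Ps − 27, where Ps is the price sellers receive.
Demand in terms of Ps becomes Qd = 982 − 2.8(Ps − 27) = 1057.6 - 2.8Ps. Setting this equal to supply: 1057.6 - 2.8Ps = -152 + 8Ps, so Ps = 112.
Buyers pay Pb = 112 − 27 = 85; Q' = -152 + 8·112 = 744.
Government outlay = subsidy × quantity = 27 × 744 = 20088.

Government cost = 20088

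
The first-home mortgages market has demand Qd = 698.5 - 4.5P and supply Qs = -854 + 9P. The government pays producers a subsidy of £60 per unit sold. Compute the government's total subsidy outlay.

Pre-subsidy: 698.5 - 4.5P = -854 + 9P gives P* = 115, Q* = 181.
With the subsidy, sellers receive Ps = Pb + 60 for each unit, where Pb is the price buyers pay.
Supply in terms of Pb becomes Qs = -854 + 9(Pb + 60) = -314 + 9Pb. Setting this equal to demand: 698.5 - 4.5Pb = -314 + 9Pb, so Pb = 75.
Sellers receive Ps = 75 + 60 = 135; Q' = 698.5 − 4.5·75 = 361.
Government outlay = subsidy × quantity = 60 × 361 = 21660.

Government cost = £21660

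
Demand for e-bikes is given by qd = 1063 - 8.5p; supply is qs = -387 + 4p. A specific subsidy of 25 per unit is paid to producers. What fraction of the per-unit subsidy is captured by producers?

Producer share = 0.68

Pre-subsidy: 1063 - 8.5p = -387 + 4p gives p* = 116, q* = 77.
With the subsidy, sellers receive ps = pb + 25 for each unit, where pb is the price buyers pay.
Supply in terms of pb becomes qs = -387 + 4(pb + 25) = -287 + 4pb. Setting this equal to demand: 1063 - 8.5pb = -287 + 4pb, so pb = 108.
Sellers receive ps = 108 + 25 = 133; q' = 1063 − 8.5·108 = 145.
Buyers' price falls by p* − pb = 116 − 108 = 8; sellers' price rises by ps − p* = 133 − 116 = 17.
So producers capture 17/25 = 0.68 of each unit of subsidy.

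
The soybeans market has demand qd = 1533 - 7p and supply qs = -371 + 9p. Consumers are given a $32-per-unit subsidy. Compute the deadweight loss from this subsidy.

Pre-subsidy: 1533 - 7p = -371 + 9p gives p* = 119, q* = 700.
With the rebate, buyers effectively pay pb = ps − 32, where ps is the price sellers receive.
Demand in terms of ps becomes qd = 1533 − 7(ps − 32) = 1757 - 7ps. Setting this equal to supply: 1757 - 7ps = -371 + 9ps, so ps = 133.
Buyers pay pb = 133 − 32 = 101; q' = -371 + 9·133 = 826.
The subsidy expands output by 826 − 700 = 126 past the efficient level; on those units the gap between marginal cost and willingness to pay runs from 0 up to 32.
DWL = ½ × 32 × 126 = 2016.

Deadweight loss = $2016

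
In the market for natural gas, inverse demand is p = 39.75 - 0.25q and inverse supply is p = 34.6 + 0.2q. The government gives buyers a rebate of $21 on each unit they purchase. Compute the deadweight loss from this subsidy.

Pre-subsidy: 39.75 - 0.25q = 34.6 + 0.2q gives q* = 103/9 and p* = 332/9.
With the rebate, buyers effectively pay pb = ps − 21, where ps is the price sellers receive.
On the curves, pb = 39.75 - 0.25q and ps = 34.6 + 0.2q; the wedge ps − pb = 21 gives 34.6 + 0.2q − (39.75 - 0.25q) = 21, so q' = 523/9.
Then pb = 39.75 − 0.25·(523/9) = 227/9 and ps = 34.6 + 0.2·(523/9) = 416/9.
The subsidy expands output by 523/9 − 103/9 = 140/3 past the efficient level; on those units the gap between marginal cost and willingness to pay runs from 0 up to 21.
DWL = ½ × 21 × 140/3 = 490.

Deadweight loss = $490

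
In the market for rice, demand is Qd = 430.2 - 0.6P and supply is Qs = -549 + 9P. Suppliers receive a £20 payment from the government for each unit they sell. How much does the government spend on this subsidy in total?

Pre-subsidy: 430.2 - 0.6P = -549 + 9P gives P* = 102, Q* = 369.
With the subsidy, sellers receive Ps = Pb + 20 for each unit, where Pb is the price buyers pay.
Supply in terms of Pb becomes Qs = -549 + 9(Pb + 20) = -369 + 9Pb. Setting this equal to demand: 430.2 - 0.6Pb = -369 + 9Pb, so Pb = 83.25.
Sellers receive Ps = 83.25 + 20 = 103.25; Q' = 430.2 − 0.6·83.25 = 380.25.
Government outlay = subsidy × quantity = 20 × 380.25 = 7605.

Government cost = £7605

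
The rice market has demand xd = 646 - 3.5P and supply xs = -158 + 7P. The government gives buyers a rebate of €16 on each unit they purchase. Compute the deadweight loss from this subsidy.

Pre-subsidy: 646 - 3.5P = -158 + 7P gives P* = 536/7, x* = 378.
With the rebate, buyers effectively pay Pb = Ps − 16, where Ps is the price sellers receive.
Demand in terms of Ps becomes xd = 646 − 3.5(Ps − 16) = 702 - 3.5Ps. Setting this equal to supply: 702 - 3.5Ps = -158 + 7Ps, so Ps = 1720/21.
Buyers pay Pb = 1720/21 − 16 = 1384/21; x' = -158 + 7·(1720/21) = 1246/3.
The subsidy expands output by 1246/3 − 378 = 112/3 past the efficient level; on those units the gap between marginal cost and willingness to pay runs from 0 up to 16.
DWL = ½ × 16 × 112/3 = 896/3.

Deadweight loss = 896/3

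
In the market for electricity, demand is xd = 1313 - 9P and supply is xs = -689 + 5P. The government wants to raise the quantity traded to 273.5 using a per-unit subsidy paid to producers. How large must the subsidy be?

Required subsidy s = 77 per unit

At x = 273.5, invert demand for the buyer price: Pb = (1313 − 273.5)/9 = 115.5; invert supply for the seller price: Ps = (273.5 − (-689))/5 = 192.5.
The subsidy must fill the gap: s = Ps − Pb = 192.5 − 115.5 = 77.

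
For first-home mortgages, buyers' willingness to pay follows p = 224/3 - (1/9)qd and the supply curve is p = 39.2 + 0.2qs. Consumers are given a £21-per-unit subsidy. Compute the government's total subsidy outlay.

Pre-subsidy: 224/3 - (1/9)q = 39.2 + 0.2q gives q* = 114 and p* = 62.
With the rebate, buyers effectively pay pb = ps − 21, where ps is the price sellers receive.
On the curves, pb = 224/3 - (1/9)q and ps = 39.2 + 0.2q; the wedge ps − pb = 21 gives 39.2 + 0.2q − (224/3 - (1/9)q) = 21, so q' = 181.5.
Then pb = 224/3 − (1/9)·181.5 = 54.5 and ps = 39.2 + 0.2·181.5 = 75.5.
Government outlay = subsidy × quantity = 21 × 181.5 = 3811.5.

Government cost = £3811.5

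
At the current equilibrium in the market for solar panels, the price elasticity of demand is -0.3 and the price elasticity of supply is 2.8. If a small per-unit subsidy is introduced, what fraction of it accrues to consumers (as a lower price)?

For a small subsidy around the equilibrium, the benefit split depends on the relative slopes, which at a point are proportional to the elasticities.
Buyer share = εs/(εs + |εd|) = 2.8/(2.8 + 0.3) = 28/31; seller share = |εd|/(εs + |εd|) = 3/31.

Consumer share = 28/31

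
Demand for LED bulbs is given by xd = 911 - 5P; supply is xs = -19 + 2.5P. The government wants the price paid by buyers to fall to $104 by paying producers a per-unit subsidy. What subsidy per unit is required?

Required subsidy s = $60 per unit

At a buyer price of 104, quantity demanded is 911 − 5·104 = 391.
Sellers supply 391 only when they receive Ps with -19 + 2.5·Ps = 391, i.e. Ps = 164.
s = Ps − Pb = 164 − 104 = 60.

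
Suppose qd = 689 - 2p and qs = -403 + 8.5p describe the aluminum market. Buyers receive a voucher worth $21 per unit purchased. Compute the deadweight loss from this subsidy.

Deadweight loss = $357

Pre-subsidy: 689 - 2p = -403 + 8.5p gives p* = 104, q* = 481.
With the rebate, buyers effectively pay pb = ps − 21, where ps is the price sellers receive.
Demand in terms of ps becomes qd = 689 − 2(ps − 21) = 731 - 2ps. Setting this equal to supply: 731 - 2ps = -403 + 8.5ps, so ps = 108.
Buyers pay pb = 108 − 21 = 87; q' = -403 + 8.5·108 = 515.
The subsidy expands output by 515 − 481 = 34 past the efficient level; on those units the gap between marginal cost and willingness to pay runs from 0 up to 21.
DWL = ½ × 21 × 34 = 357.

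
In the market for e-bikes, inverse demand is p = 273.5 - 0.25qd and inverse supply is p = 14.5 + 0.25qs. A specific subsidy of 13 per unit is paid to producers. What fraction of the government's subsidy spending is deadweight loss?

DWL / government spending = 13/544

Pre-subsidy: 273.5 - 0.25q = 14.5 + 0.25q gives q* = 518 and p* = 144.
With the subsidy, sellers receive ps = pb + 13 for each unit, where pb is the price buyers pay.
On the curves, pb = 273.5 - 0.25q and ps = 14.5 + 0.25q; the wedge ps − pb = 13 gives 14.5 + 0.25q − (273.5 - 0.25q) = 13, so q' = 544.
Then pb = 273.5 − 0.25·544 = 137.5 and ps = 14.5 + 0.25·544 = 150.5.
ΔCS = ½(518 + 544)(144 − 137.5) = 3451.5; ΔPS = ½(518 + 544)(150.5 − 144) = 3451.5.
Government spending = 13 × 544 = 7072.
DWL = ½ × 13 × (544 − 518) = 169; fraction = 169 / 7072 = 13/544.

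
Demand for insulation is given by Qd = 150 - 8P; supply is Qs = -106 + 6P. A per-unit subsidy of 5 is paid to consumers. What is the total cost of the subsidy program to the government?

Government cost = 730/7

Pre-subsidy: 150 - 8P = -106 + 6P gives P* = 128/7, Q* = 26/7.
With the rebate, buyers effectively pay Pb = Ps − 5, where Ps is the price sellers receive.
Demand in terms of Ps becomes Qd = 150 − 8(Ps − 5) = 190 - 8Ps. Setting this equal to supply: 190 - 8Ps = -106 + 6Ps, so Ps = 148/7.
Buyers pay Pb = 148/7 − 5 = 113/7; Q' = -106 + 6·(148/7) = 146/7.
Government outlay = subsidy × quantity = 5 × 146/7 = 730/7.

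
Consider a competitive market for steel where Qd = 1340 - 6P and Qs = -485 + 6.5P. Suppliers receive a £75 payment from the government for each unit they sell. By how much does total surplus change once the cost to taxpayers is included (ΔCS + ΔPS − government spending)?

Pre-subsidy: 1340 - 6P = -485 + 6.5P gives P* = 146, Q* = 464.
With the subsidy, sellers receive Ps = Pb + 75 for each unit, where Pb is the price buyers pay.
Supply in terms of Pb becomes Qs = -485 + 6.5(Pb + 75) = 2.5 + 6.5Pb. Setting this equal to demand: 1340 - 6Pb = 2.5 + 6.5Pb, so Pb = 107.
Sellers receive Ps = 107 + 75 = 182; Q' = 1340 − 6·107 = 698.
ΔCS = ½(464 + 698)(146 − 107) = 22659; ΔPS = ½(464 + 698)(182 − 146) = 20916.
Government spending = 75 × 698 = 52350.
Net change = 22659 + 20916 − 52350 = -8775. The loss equals the DWL triangle ½·75·234.

Net change in total surplus = -£8775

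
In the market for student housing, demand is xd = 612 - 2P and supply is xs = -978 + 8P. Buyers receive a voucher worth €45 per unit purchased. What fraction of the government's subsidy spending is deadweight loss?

Pre-subsidy: 612 - 2P = -978 + 8P gives P* = 159, x* = 294.
With the rebate, buyers effectively pay Pb = Ps − 45, where Ps is the price sellers receive.
Demand in terms of Ps becomes xd = 612 − 2(Ps − 45) = 702 - 2Ps. Setting this equal to supply: 702 - 2Ps = -978 + 8Ps, so Ps = 168.
Buyers pay Pb = 168 − 45 = 123; x' = -978 + 8·168 = 366.
ΔCS = ½(294 + 366)(159 − 123) = 11880; ΔPS = ½(294 + 366)(168 − 159) = 2970.
Government spending = 45 × 366 = 16470.
DWL = ½ × 45 × (366 − 294) = 1620; fraction = 1620 / 16470 = 6/61.

DWL / government spending = 6/61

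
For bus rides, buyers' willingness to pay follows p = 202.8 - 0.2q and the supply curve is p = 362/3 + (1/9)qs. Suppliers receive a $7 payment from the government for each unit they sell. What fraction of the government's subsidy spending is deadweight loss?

Pre-subsidy: 202.8 - 0.2q = 362/3 + (1/9)q gives q* = 264 and p* = 150.
With the subsidy, sellers receive ps = pb + 7 for each unit, where pb is the price buyers pay.
On the curves, pb = 202.8 - 0.2q and ps = 362/3 + (1/9)q; the wedge ps − pb = 7 gives 362/3 + (1/9)q − (202.8 - 0.2q) = 7, so q' = 286.5.
Then pb = 202.8 − 0.2·286.5 = 145.5 and ps = 362/3 + (1/9)·286.5 = 152.5.
ΔCS = ½(264 + 286.5)(150 − 145.5) = 1238.625; ΔPS = ½(264 + 286.5)(152.5 − 150) = 688.125.
Government spending = 7 × 286.5 = 2005.5.
DWL = ½ × 7 × (286.5 − 264) = 78.75; fraction = 78.75 / 2005.5 = 15/382.

DWL / government spending = 15/382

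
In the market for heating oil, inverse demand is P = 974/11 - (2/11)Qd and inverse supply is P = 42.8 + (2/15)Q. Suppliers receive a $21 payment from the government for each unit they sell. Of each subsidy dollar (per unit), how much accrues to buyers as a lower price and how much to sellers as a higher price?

Buyers gain 315/26 per unit; sellers gain 231/26 per unit

Pre-subsidy: 974/11 - (2/11)Q = 42.8 + (2/15)Q gives Q* = 1887/13 and P* = 808/13.
With the subsidy, sellers receive Ps = Pb + 21 for each unit, where Pb is the price buyers pay.
On the curves, Pb = 974/11 - (2/11)Q and Ps = 42.8 + (2/15)Q; the wedge Ps − Pb = 21 gives 42.8 + (2/15)Q − (974/11 - (2/11)Q) = 21, so Q' = 11013/52.
Then Pb = 974/11 − (2/11)·(11013/52) = 1301/26 and Ps = 42.8 + (2/15)·(11013/52) = 1847/26.
Buyers' price falls by P* − Pb = 808/13 − 1301/26 = 315/26; sellers' price rises by Ps − P* = 1847/26 − 808/13 = 231/26.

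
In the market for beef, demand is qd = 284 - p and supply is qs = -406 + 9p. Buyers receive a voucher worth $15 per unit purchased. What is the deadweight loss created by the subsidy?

Deadweight loss = $101.25

Pre-subsidy: 284 - p = -406 + 9p gives p* = 69, q* = 215.
With the rebate, buyers effectively pay pb = ps − 15, where ps is the price sellers receive.
Demand in terms of ps becomes qd = 284 − 1(ps − 15) = 299 - ps. Setting this equal to supply: 299 - ps = -406 + 9ps, so ps = 70.5.
Buyers pay pb = 70.5 − 15 = 55.5; q' = -406 + 9·70.5 = 228.5.
The subsidy expands output by 228.5 − 215 = 13.5 past the efficient level; on those units the gap between marginal cost and willingness to pay runs from 0 up to 15.
DWL = ½ × 15 × 13.5 = 101.25.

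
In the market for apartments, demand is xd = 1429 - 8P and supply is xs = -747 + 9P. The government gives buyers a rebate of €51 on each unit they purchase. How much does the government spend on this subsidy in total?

Pre-subsidy: 1429 - 8P = -747 + 9P gives P* = 128, x* = 405.
With the rebate, buyers effectively pay Pb = Ps − 51, where Ps is the price sellers receive.
Demand in terms of Ps becomes xd = 1429 − 8(Ps − 51) = 1837 - 8Ps. Setting this equal to supply: 1837 - 8Ps = -747 + 9Ps, so Ps = 152.
Buyers pay Pb = 152 − 51 = 101; x' = -747 + 9·152 = 621.
Government outlay = subsidy × quantity = 51 × 621 = 31671.

Government cost = €31671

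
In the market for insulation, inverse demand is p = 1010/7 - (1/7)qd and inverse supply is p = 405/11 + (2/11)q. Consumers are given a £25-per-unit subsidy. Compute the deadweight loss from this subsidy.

Pre-subsidy: 1010/7 - (1/7)q = 405/11 + (2/11)q gives q* = 331 and p* = 97.
With the rebate, buyers effectively pay pb = ps − 25, where ps is the price sellers receive.
On the curves, pb = 1010/7 - (1/7)q and ps = 405/11 + (2/11)q; the wedge ps − pb = 25 gives 405/11 + (2/11)q − (1010/7 - (1/7)q) = 25, so q' = 408.
Then pb = 1010/7 − (1/7)·408 = 86 and ps = 405/11 + (2/11)·408 = 111.
The subsidy expands output by 408 − 331 = 77 past the efficient level; on those units the gap between marginal cost and willingness to pay runs from 0 up to 25.
DWL = ½ × 25 × 77 = 962.5.

Deadweight loss = £962.5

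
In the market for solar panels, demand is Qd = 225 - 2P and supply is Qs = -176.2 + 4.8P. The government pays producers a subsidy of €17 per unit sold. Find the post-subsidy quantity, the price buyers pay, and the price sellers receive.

Q' = 131; buyers pay €47; sellers receive €64

Pre-subsidy: 225 - 2P = -176.2 + 4.8P gives P* = 59, Q* = 107.
With the subsidy, sellers receive Ps = Pb + 17 for each unit, where Pb is the price buyers pay.
Supply in terms of Pb becomes Qs = -176.2 + 4.8(Pb + 17) = -94.6 + 4.8Pb. Setting this equal to demand: 225 - 2Pb = -94.6 + 4.8Pb, so Pb = 47.
Sellers receive Ps = 47 + 17 = 64; Q' = 225 − 2·47 = 131.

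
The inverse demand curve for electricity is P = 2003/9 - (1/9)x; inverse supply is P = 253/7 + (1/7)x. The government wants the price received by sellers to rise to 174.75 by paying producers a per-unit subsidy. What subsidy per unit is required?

Required subsidy s = 60 per unit

At a seller price of 174.75, quantity supplied is -253 + 7·174.75 = 970.25.
Buyers absorb 970.25 only when they pay Pb = 2003/9 − (1/9)·970.25 = 114.75.
s = Ps − Pb = 174.75 − 114.75 = 60.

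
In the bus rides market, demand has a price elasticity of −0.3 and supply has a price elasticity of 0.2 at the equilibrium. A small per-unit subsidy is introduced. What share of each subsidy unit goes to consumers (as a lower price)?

Consumer share = 0.4

For a small subsidy around the equilibrium, the benefit split depends on the relative slopes, which at a point are proportional to the elasticities.
Buyer share = εs/(εs + |εd|) = 0.2/(0.2 + 0.3) = 0.4; seller share = |εd|/(εs + |εd|) = 0.6.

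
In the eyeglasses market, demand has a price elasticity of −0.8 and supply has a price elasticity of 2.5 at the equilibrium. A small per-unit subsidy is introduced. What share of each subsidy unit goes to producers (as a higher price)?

For a small subsidy around the equilibrium, the benefit split depends on the relative slopes, which at a point are proportional to the elasticities.
Buyer share = εs/(εs + |εd|) = 2.5/(2.5 + 0.8) = 25/33; seller share = |εd|/(εs + |εd|) = 8/33.
So producers capture 8/33 of the subsidy.

Producer share = 8/33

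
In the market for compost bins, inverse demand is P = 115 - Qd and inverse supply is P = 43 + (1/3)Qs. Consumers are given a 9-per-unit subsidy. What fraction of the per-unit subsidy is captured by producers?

Pre-subsidy: 115 - Q = 43 + (1/3)Q gives Q* = 54 and P* = 61.
With the rebate, buyers effectively pay Pb = Ps − 9, where Ps is the price sellers receive.
On the curves, Pb = 115 - Q and Ps = 43 + (1/3)Q; the wedge Ps − Pb = 9 gives 43 + (1/3)Q − (115 - Q) = 9, so Q' = 60.75.
Then Pb = 115 − 1·60.75 = 54.25 and Ps = 43 + (1/3)·60.75 = 63.25.
Buyers' price falls by P* − Pb = 61 − 54.25 = 6.75; sellers' price rises by Ps − P* = 63.25 − 61 = 2.25.
So producers capture 2.25/9 = 0.25 of each unit of subsidy.

Producer share = 0.25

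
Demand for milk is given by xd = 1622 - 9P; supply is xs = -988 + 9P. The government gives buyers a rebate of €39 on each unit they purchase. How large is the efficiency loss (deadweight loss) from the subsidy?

Deadweight loss = €3422.25

Pre-subsidy: 1622 - 9P = -988 + 9P gives P* = 145, x* = 317.
With the rebate, buyers effectively pay Pb = Ps − 39, where Ps is the price sellers receive.
Demand in terms of Ps becomes xd = 1622 − 9(Ps − 39) = 1973 - 9Ps. Setting this equal to supply: 1973 - 9Ps = -988 + 9Ps, so Ps = 164.5.
Buyers pay Pb = 164.5 − 39 = 125.5; x' = -988 + 9·164.5 = 492.5.
The subsidy expands output by 492.5 − 317 = 175.5 past the efficient level; on those units the gap between marginal cost and willingness to pay runs from 0 up to 39.
DWL = ½ × 39 × 175.5 = 3422.25.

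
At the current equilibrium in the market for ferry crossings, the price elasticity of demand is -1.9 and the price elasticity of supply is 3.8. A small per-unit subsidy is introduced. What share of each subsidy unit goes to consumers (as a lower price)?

Consumer share = 2/3

For a small subsidy around the equilibrium, the benefit split depends on the relative slopes, which at a point are proportional to the elasticities.
Buyer share = εs/(εs + |εd|) = 3.8/(3.8 + 1.9) = 2/3; seller share = |εd|/(εs + |εd|) = 1/3.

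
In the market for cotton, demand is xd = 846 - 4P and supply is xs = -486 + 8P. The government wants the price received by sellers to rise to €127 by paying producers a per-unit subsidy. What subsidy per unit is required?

Required subsidy s = €48 per unit

At a seller price of 127, quantity supplied is -486 + 8·127 = 530.
Buyers absorb 530 only when they pay Pb with 846 − 4·Pb = 530, i.e. Pb = 79.
s = Ps − Pb = 127 − 79 = 48.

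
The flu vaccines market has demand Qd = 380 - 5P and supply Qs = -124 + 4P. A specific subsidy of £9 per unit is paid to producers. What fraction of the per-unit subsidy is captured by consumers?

Pre-subsidy: 380 - 5P = -124 + 4P gives P* = 56, Q* = 100.
With the subsidy, sellers receive Ps = Pb + 9 for each unit, where Pb is the price buyers pay.
Supply in terms of Pb becomes Qs = -124 + 4(Pb + 9) = -88 + 4Pb. Setting this equal to demand: 380 - 5Pb = -88 + 4Pb, so Pb = 52.
Sellers receive Ps = 52 + 9 = 61; Q' = 380 − 5·52 = 120.
Buyers' price falls by P* − Pb = 56 − 52 = 4; sellers' price rises by Ps − P* = 61 − 56 = 5.
So consumers capture 4/9 = 4/9 of each unit of subsidy.

Consumer share = 4/9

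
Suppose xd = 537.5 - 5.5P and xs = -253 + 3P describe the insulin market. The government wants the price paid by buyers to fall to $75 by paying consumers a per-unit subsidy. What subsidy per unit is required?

At a buyer price of 75, quantity demanded is 537.5 − 5.5·75 = 125.
Sellers supply 125 only when they receive Ps with -253 + 3·Ps = 125, i.e. Ps = 126.
s = Ps − Pb = 126 − 75 = 51.

Required subsidy s = $51 per unit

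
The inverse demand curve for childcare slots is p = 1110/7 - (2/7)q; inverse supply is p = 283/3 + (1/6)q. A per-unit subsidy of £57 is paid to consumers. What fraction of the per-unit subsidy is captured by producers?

Producer share = 7/19

Pre-subsidy: 1110/7 - (2/7)q = 283/3 + (1/6)q gives q* = 142 and p* = 118.
With the rebate, buyers effectively pay pb = ps − 57, where ps is the price sellers receive.
On the curves, pb = 1110/7 - (2/7)q and ps = 283/3 + (1/6)q; the wedge ps − pb = 57 gives 283/3 + (1/6)q − (1110/7 - (2/7)q) = 57, so q' = 268.
Then pb = 1110/7 − (2/7)·268 = 82 and ps = 283/3 + (1/6)·268 = 139.
Buyers' price falls by p* − pb = 118 − 82 = 36; sellers' price rises by ps − p* = 139 − 118 = 21.
So producers capture 21/57 = 7/19 of each unit of subsidy.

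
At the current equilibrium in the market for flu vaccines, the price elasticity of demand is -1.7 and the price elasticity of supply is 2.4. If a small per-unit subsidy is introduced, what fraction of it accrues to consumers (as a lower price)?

Consumer share = 24/41

For a small subsidy around the equilibrium, the benefit split depends on the relative slopes, which at a point are proportional to the elasticities.
Buyer share = εs/(εs + |εd|) = 2.4/(2.4 + 1.7) = 24/41; seller share = |εd|/(εs + |εd|) = 17/41.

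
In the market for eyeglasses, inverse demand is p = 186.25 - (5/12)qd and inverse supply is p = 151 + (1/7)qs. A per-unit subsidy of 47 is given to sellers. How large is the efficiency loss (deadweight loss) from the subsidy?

Pre-subsidy: 186.25 - (5/12)q = 151 + (1/7)q gives q* = 63 and p* = 160.
With the subsidy, sellers receive ps = pb + 47 for each unit, where pb is the price buyers pay.
On the curves, pb = 186.25 - (5/12)q and ps = 151 + (1/7)q; the wedge ps − pb = 47 gives 151 + (1/7)q − (186.25 - (5/12)q) = 47, so q' = 147.
Then pb = 186.25 − (5/12)·147 = 125 and ps = 151 + (1/7)·147 = 172.
The subsidy expands output by 147 − 63 = 84 past the efficient level; on those units the gap between marginal cost and willingness to pay runs from 0 up to 47.
DWL = ½ × 47 × 84 = 1974.

Deadweight loss = 1974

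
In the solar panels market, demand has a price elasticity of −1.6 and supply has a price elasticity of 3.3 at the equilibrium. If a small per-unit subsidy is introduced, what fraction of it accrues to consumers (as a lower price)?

Consumer share = 33/49

For a small subsidy around the equilibrium, the benefit split depends on the relative slopes, which at a point are proportional to the elasticities.
Buyer share = εs/(εs + |εd|) = 3.3/(3.3 + 1.6) = 33/49; seller share = |εd|/(εs + |εd|) = 16/49.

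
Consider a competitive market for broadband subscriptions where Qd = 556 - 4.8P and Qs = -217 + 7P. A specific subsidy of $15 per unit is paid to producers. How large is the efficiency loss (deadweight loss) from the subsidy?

Pre-subsidy: 556 - 4.8P = -217 + 7P gives P* = 3865/59, Q* = 14252/59.
With the subsidy, sellers receive Ps = Pb + 15 for each unit, where Pb is the price buyers pay.
Supply in terms of Pb becomes Qs = -217 + 7(Pb + 15) = -112 + 7Pb. Setting this equal to demand: 556 - 4.8Pb = -112 + 7Pb, so Pb = 3340/59.
Sellers receive Ps = 3340/59 + 15 = 4225/59; Q' = 556 − 4.8·(3340/59) = 16772/59.
The subsidy expands output by 16772/59 − 14252/59 = 2520/59 past the efficient level; on those units the gap between marginal cost and willingness to pay runs from 0 up to 15.
DWL = ½ × 15 × 2520/59 = 18900/59.

Deadweight loss = 18900/59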